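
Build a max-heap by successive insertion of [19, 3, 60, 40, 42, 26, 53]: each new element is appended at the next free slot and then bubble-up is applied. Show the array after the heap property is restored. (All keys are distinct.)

Insert 19:
  append 19 at index 0 → [19] (no swap needed)
Insert 3:
  append 3 at index 1 → [19, 3] (no swap needed)
Insert 60:
  append 60 at index 2 → [19, 3, 60]
  60 > parent 19 at index 0, swap → [60, 3, 19]
Insert 40:
  append 40 at index 3 → [60, 3, 19, 40]
  40 > parent 3 at index 1, swap → [60, 40, 19, 3]
Insert 42:
  append 42 at index 4 → [60, 40, 19, 3, 42]
  42 > parent 40 at index 1, swap → [60, 42, 19, 3, 40]
Insert 26:
  append 26 at index 5 → [60, 42, 19, 3, 40, 26]
  26 > parent 19 at index 2, swap → [60, 42, 26, 3, 40, 19]
Insert 53:
  append 53 at index 6 → [60, 42, 26, 3, 40, 19, 53]
  53 > parent 26 at index 2, swap → [60, 42, 53, 3, 40, 19, 26]

[60, 42, 53, 3, 40, 19, 26]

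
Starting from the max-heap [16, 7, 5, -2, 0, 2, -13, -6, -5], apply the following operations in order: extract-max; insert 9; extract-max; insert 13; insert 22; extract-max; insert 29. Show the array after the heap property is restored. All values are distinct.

[29, 13, 5, 0, 7, 2, -13, -6, -2, -5]

extract-max → returns 16:
  remove root 16; move last element -5 to root → [-5, 7, 5, -2, 0, 2, -13, -6]
  -5 vs larger child 7 at index 1, swap → [7, -5, 5, -2, 0, 2, -13, -6]
  -5 vs larger child 0 at index 4, swap → [7, 0, 5, -2, -5, 2, -13, -6]
insert 9:
  append 9 at index 8 → [7, 0, 5, -2, -5, 2, -13, -6, 9]
  9 > parent -2 at index 3, swap → [7, 0, 5, 9, -5, 2, -13, -6, -2]
  9 > parent 0 at index 1, swap → [7, 9, 5, 0, -5, 2, -13, -6, -2]
  9 > parent 7 at index 0, swap → [9, 7, 5, 0, -5, 2, -13, -6, -2]
extract-max → returns 9:
  remove root 9; move last element -2 to root → [-2, 7, 5, 0, -5, 2, -13, -6]
  -2 vs larger child 7 at index 1, swap → [7, -2, 5, 0, -5, 2, -13, -6]
  -2 vs larger child 0 at index 3, swap → [7, 0, 5, -2, -5, 2, -13, -6]
insert 13:
  append 13 at index 8 → [7, 0, 5, -2, -5, 2, -13, -6, 13]
  13 > parent -2 at index 3, swap → [7, 0, 5, 13, -5, 2, -13, -6, -2]
  13 > parent 0 at index 1, swap → [7, 13, 5, 0, -5, 2, -13, -6, -2]
  13 > parent 7 at index 0, swap → [13, 7, 5, 0, -5, 2, -13, -6, -2]
insert 22:
  append 22 at index 9 → [13, 7, 5, 0, -5, 2, -13, -6, -2, 22]
  22 > parent -5 at index 4, swap → [13, 7, 5, 0, 22, 2, -13, -6, -2, -5]
  22 > parent 7 at index 1, swap → [13, 22, 5, 0, 7, 2, -13, -6, -2, -5]
  22 > parent 13 at index 0, swap → [22, 13, 5, 0, 7, 2, -13, -6, -2, -5]
extract-max → returns 22:
  remove root 22; move last element -5 to root → [-5, 13, 5, 0, 7, 2, -13, -6, -2]
  -5 vs larger child 13 at index 1, swap → [13, -5, 5, 0, 7, 2, -13, -6, -2]
  -5 vs larger child 7 at index 4, swap → [13, 7, 5, 0, -5, 2, -13, -6, -2]
insert 29:
  append 29 at index 9 → [13, 7, 5, 0, -5, 2, -13, -6, -2, 29]
  29 > parent -5 at index 4, swap → [13, 7, 5, 0, 29, 2, -13, -6, -2, -5]
  29 > parent 7 at index 1, swap → [13, 29, 5, 0, 7, 2, -13, -6, -2, -5]
  29 > parent 13 at index 0, swap → [29, 13, 5, 0, 7, 2, -13, -6, -2, -5]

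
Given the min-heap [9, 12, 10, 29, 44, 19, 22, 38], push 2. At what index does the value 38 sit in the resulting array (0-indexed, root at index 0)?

append 2 at index 8 → [9, 12, 10, 29, 44, 19, 22, 38, 2]
2 < parent 29 at index 3, swap → [9, 12, 10, 2, 44, 19, 22, 38, 29]
2 < parent 12 at index 1, swap → [9, 2, 10, 12, 44, 19, 22, 38, 29]
2 < parent 9 at index 0, swap → [2, 9, 10, 12, 44, 19, 22, 38, 29]
resulting array: [2, 9, 10, 12, 44, 19, 22, 38, 29]

7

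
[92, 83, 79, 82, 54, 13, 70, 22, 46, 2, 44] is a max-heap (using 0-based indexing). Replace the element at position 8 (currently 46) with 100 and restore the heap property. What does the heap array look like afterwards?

set index 8 from 46 to 100 → [92, 83, 79, 82, 54, 13, 70, 22, 100, 2, 44]
100 > parent 82 at index 3, swap → [92, 83, 79, 100, 54, 13, 70, 22, 82, 2, 44]
100 > parent 83 at index 1, swap → [92, 100, 79, 83, 54, 13, 70, 22, 82, 2, 44]
100 > parent 92 at index 0, swap → [100, 92, 79, 83, 54, 13, 70, 22, 82, 2, 44]

[100, 92, 79, 83, 54, 13, 70, 22, 82, 2, 44]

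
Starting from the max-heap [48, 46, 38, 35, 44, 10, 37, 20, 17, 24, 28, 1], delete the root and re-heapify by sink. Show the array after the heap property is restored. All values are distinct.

[46, 44, 38, 35, 28, 10, 37, 20, 17, 24, 1]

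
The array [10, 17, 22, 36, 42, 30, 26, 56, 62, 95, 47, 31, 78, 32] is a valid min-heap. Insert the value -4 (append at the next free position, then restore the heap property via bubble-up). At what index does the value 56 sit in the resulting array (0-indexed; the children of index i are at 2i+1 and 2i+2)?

append -4 at index 14 → [10, 17, 22, 36, 42, 30, 26, 56, 62, 95, 47, 31, 78, 32, -4]
-4 < parent 26 at index 6, swap → [10, 17, 22, 36, 42, 30, -4, 56, 62, 95, 47, 31, 78, 32, 26]
-4 < parent 22 at index 2, swap → [10, 17, -4, 36, 42, 30, 22, 56, 62, 95, 47, 31, 78, 32, 26]
-4 < parent 10 at index 0, swap → [-4, 17, 10, 36, 42, 30, 22, 56, 62, 95, 47, 31, 78, 32, 26]
resulting array: [-4, 17, 10, 36, 42, 30, 22, 56, 62, 95, 47, 31, 78, 32, 26]

7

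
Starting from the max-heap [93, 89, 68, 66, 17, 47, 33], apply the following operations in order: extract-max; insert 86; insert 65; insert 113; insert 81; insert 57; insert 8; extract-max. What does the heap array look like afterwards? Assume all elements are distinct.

[89, 81, 86, 66, 57, 47, 68, 33, 65, 17, 8]

extract-max → returns 93:
  remove root 93; move last element 33 to root → [33, 89, 68, 66, 17, 47]
  33 vs larger child 89 at index 1, swap → [89, 33, 68, 66, 17, 47]
  33 vs larger child 66 at index 3, swap → [89, 66, 68, 33, 17, 47]
insert 86:
  append 86 at index 6 → [89, 66, 68, 33, 17, 47, 86]
  86 > parent 68 at index 2, swap → [89, 66, 86, 33, 17, 47, 68]
insert 65:
  append 65 at index 7 → [89, 66, 86, 33, 17, 47, 68, 65]
  65 > parent 33 at index 3, swap → [89, 66, 86, 65, 17, 47, 68, 33]
insert 113:
  append 113 at index 8 → [89, 66, 86, 65, 17, 47, 68, 33, 113]
  113 > parent 65 at index 3, swap → [89, 66, 86, 113, 17, 47, 68, 33, 65]
  113 > parent 66 at index 1, swap → [89, 113, 86, 66, 17, 47, 68, 33, 65]
  113 > parent 89 at index 0, swap → [113, 89, 86, 66, 17, 47, 68, 33, 65]
insert 81:
  append 81 at index 9 → [113, 89, 86, 66, 17, 47, 68, 33, 65, 81]
  81 > parent 17 at index 4, swap → [113, 89, 86, 66, 81, 47, 68, 33, 65, 17]
insert 57:
  append 57 at index 10 → [113, 89, 86, 66, 81, 47, 68, 33, 65, 17, 57] (no swap needed)
insert 8:
  append 8 at index 11 → [113, 89, 86, 66, 81, 47, 68, 33, 65, 17, 57, 8] (no swap needed)
extract-max → returns 113:
  remove root 113; move last element 8 to root → [8, 89, 86, 66, 81, 47, 68, 33, 65, 17, 57]
  8 vs larger child 89 at index 1, swap → [89, 8, 86, 66, 81, 47, 68, 33, 65, 17, 57]
  8 vs larger child 81 at index 4, swap → [89, 81, 86, 66, 8, 47, 68, 33, 65, 17, 57]
  8 vs larger child 57 at index 10, swap → [89, 81, 86, 66, 57, 47, 68, 33, 65, 17, 8]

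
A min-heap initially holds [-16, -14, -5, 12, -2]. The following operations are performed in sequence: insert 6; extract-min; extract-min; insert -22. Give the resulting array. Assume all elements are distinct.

[-22, -5, 6, 12, -2]

insert 6:
  append 6 at index 5 → [-16, -14, -5, 12, -2, 6] (no swap needed)
extract-min → returns -16:
  remove root -16; move last element 6 to root → [6, -14, -5, 12, -2]
  6 vs smaller child -14 at index 1, swap → [-14, 6, -5, 12, -2]
  6 vs smaller child -2 at index 4, swap → [-14, -2, -5, 12, 6]
extract-min → returns -14:
  remove root -14; move last element 6 to root → [6, -2, -5, 12]
  6 vs smaller child -5 at index 2, swap → [-5, -2, 6, 12]
insert -22:
  append -22 at index 4 → [-5, -2, 6, 12, -22]
  -22 < parent -2 at index 1, swap → [-5, -22, 6, 12, -2]
  -22 < parent -5 at index 0, swap → [-22, -5, 6, 12, -2]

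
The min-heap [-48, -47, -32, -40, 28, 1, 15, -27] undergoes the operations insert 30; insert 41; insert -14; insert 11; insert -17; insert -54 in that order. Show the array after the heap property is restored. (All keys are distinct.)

[-54, -47, -48, -40, -14, -17, -32, -27, 30, 41, 28, 11, 1, 15]

insert 30:
  append 30 at index 8 → [-48, -47, -32, -40, 28, 1, 15, -27, 30] (no swap needed)
insert 41:
  append 41 at index 9 → [-48, -47, -32, -40, 28, 1, 15, -27, 30, 41] (no swap needed)
insert -14:
  append -14 at index 10 → [-48, -47, -32, -40, 28, 1, 15, -27, 30, 41, -14]
  -14 < parent 28 at index 4, swap → [-48, -47, -32, -40, -14, 1, 15, -27, 30, 41, 28]
insert 11:
  append 11 at index 11 → [-48, -47, -32, -40, -14, 1, 15, -27, 30, 41, 28, 11] (no swap needed)
insert -17:
  append -17 at index 12 → [-48, -47, -32, -40, -14, 1, 15, -27, 30, 41, 28, 11, -17]
  -17 < parent 1 at index 5, swap → [-48, -47, -32, -40, -14, -17, 15, -27, 30, 41, 28, 11, 1]
insert -54:
  append -54 at index 13 → [-48, -47, -32, -40, -14, -17, 15, -27, 30, 41, 28, 11, 1, -54]
  -54 < parent 15 at index 6, swap → [-48, -47, -32, -40, -14, -17, -54, -27, 30, 41, 28, 11, 1, 15]
  -54 < parent -32 at index 2, swap → [-48, -47, -54, -40, -14, -17, -32, -27, 30, 41, 28, 11, 1, 15]
  -54 < parent -48 at index 0, swap → [-54, -47, -48, -40, -14, -17, -32, -27, 30, 41, 28, 11, 1, 15]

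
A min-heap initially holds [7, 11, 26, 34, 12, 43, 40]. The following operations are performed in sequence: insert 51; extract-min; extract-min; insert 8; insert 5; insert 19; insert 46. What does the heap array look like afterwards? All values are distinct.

insert 51:
  append 51 at index 7 → [7, 11, 26, 34, 12, 43, 40, 51] (no swap needed)
extract-min → returns 7:
  remove root 7; move last element 51 to root → [51, 11, 26, 34, 12, 43, 40]
  51 vs smaller child 11 at index 1, swap → [11, 51, 26, 34, 12, 43, 40]
  51 vs smaller child 12 at index 4, swap → [11, 12, 26, 34, 51, 43, 40]
extract-min → returns 11:
  remove root 11; move last element 40 to root → [40, 12, 26, 34, 51, 43]
  40 vs smaller child 12 at index 1, swap → [12, 40, 26, 34, 51, 43]
  40 vs smaller child 34 at index 3, swap → [12, 34, 26, 40, 51, 43]
insert 8:
  append 8 at index 6 → [12, 34, 26, 40, 51, 43, 8]
  8 < parent 26 at index 2, swap → [12, 34, 8, 40, 51, 43, 26]
  8 < parent 12 at index 0, swap → [8, 34, 12, 40, 51, 43, 26]
insert 5:
  append 5 at index 7 → [8, 34, 12, 40, 51, 43, 26, 5]
  5 < parent 40 at index 3, swap → [8, 34, 12, 5, 51, 43, 26, 40]
  5 < parent 34 at index 1, swap → [8, 5, 12, 34, 51, 43, 26, 40]
  5 < parent 8 at index 0, swap → [5, 8, 12, 34, 51, 43, 26, 40]
insert 19:
  append 19 at index 8 → [5, 8, 12, 34, 51, 43, 26, 40, 19]
  19 < parent 34 at index 3, swap → [5, 8, 12, 19, 51, 43, 26, 40, 34]
insert 46:
  append 46 at index 9 → [5, 8, 12, 19, 51, 43, 26, 40, 34, 46]
  46 < parent 51 at index 4, swap → [5, 8, 12, 19, 46, 43, 26, 40, 34, 51]

[5, 8, 12, 19, 46, 43, 26, 40, 34, 51]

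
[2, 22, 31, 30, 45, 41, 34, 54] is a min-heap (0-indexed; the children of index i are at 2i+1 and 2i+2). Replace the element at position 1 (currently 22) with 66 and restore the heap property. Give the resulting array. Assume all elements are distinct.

[2, 30, 31, 54, 45, 41, 34, 66]

set index 1 from 22 to 66 → [2, 66, 31, 30, 45, 41, 34, 54]
66 vs smaller child 30 at index 3, swap → [2, 30, 31, 66, 45, 41, 34, 54]
66 vs only child 54 at index 7, swap → [2, 30, 31, 54, 45, 41, 34, 66]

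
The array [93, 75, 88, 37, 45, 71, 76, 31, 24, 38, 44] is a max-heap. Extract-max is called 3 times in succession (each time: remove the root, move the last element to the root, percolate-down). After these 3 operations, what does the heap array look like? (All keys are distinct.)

[75, 45, 71, 37, 24, 38, 44, 31]

extract-max #1 returns 93:
  remove root 93; move last element 44 to root → [44, 75, 88, 37, 45, 71, 76, 31, 24, 38]
  44 vs larger child 88 at index 2, swap → [88, 75, 44, 37, 45, 71, 76, 31, 24, 38]
  44 vs larger child 76 at index 6, swap → [88, 75, 76, 37, 45, 71, 44, 31, 24, 38]
extract-max #2 returns 88:
  remove root 88; move last element 38 to root → [38, 75, 76, 37, 45, 71, 44, 31, 24]
  38 vs larger child 76 at index 2, swap → [76, 75, 38, 37, 45, 71, 44, 31, 24]
  38 vs larger child 71 at index 5, swap → [76, 75, 71, 37, 45, 38, 44, 31, 24]
extract-max #3 returns 76:
  remove root 76; move last element 24 to root → [24, 75, 71, 37, 45, 38, 44, 31]
  24 vs larger child 75 at index 1, swap → [75, 24, 71, 37, 45, 38, 44, 31]
  24 vs larger child 45 at index 4, swap → [75, 45, 71, 37, 24, 38, 44, 31]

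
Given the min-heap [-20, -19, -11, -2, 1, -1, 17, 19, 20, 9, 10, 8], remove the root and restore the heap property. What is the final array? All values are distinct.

remove root -20; move last element 8 to root → [8, -19, -11, -2, 1, -1, 17, 19, 20, 9, 10]
8 vs smaller child -19 at index 1, swap → [-19, 8, -11, -2, 1, -1, 17, 19, 20, 9, 10]
8 vs smaller child -2 at index 3, swap → [-19, -2, -11, 8, 1, -1, 17, 19, 20, 9, 10]

[-19, -2, -11, 8, 1, -1, 17, 19, 20, 9, 10]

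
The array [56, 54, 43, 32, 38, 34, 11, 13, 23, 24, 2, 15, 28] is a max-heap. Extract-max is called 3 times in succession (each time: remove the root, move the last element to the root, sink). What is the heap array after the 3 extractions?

[38, 32, 34, 23, 28, 15, 11, 13, 2, 24]

extract-max #1 returns 56:
  remove root 56; move last element 28 to root → [28, 54, 43, 32, 38, 34, 11, 13, 23, 24, 2, 15]
  28 vs larger child 54 at index 1, swap → [54, 28, 43, 32, 38, 34, 11, 13, 23, 24, 2, 15]
  28 vs larger child 38 at index 4, swap → [54, 38, 43, 32, 28, 34, 11, 13, 23, 24, 2, 15]
extract-max #2 returns 54:
  remove root 54; move last element 15 to root → [15, 38, 43, 32, 28, 34, 11, 13, 23, 24, 2]
  15 vs larger child 43 at index 2, swap → [43, 38, 15, 32, 28, 34, 11, 13, 23, 24, 2]
  15 vs larger child 34 at index 5, swap → [43, 38, 34, 32, 28, 15, 11, 13, 23, 24, 2]
extract-max #3 returns 43:
  remove root 43; move last element 2 to root → [2, 38, 34, 32, 28, 15, 11, 13, 23, 24]
  2 vs larger child 38 at index 1, swap → [38, 2, 34, 32, 28, 15, 11, 13, 23, 24]
  2 vs larger child 32 at index 3, swap → [38, 32, 34, 2, 28, 15, 11, 13, 23, 24]
  2 vs larger child 23 at index 8, swap → [38, 32, 34, 23, 28, 15, 11, 13, 2, 24]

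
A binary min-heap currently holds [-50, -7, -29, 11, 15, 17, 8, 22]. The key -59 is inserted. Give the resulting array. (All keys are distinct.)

append -59 at index 8 → [-50, -7, -29, 11, 15, 17, 8, 22, -59]
-59 < parent 11 at index 3, swap → [-50, -7, -29, -59, 15, 17, 8, 22, 11]
-59 < parent -7 at index 1, swap → [-50, -59, -29, -7, 15, 17, 8, 22, 11]
-59 < parent -50 at index 0, swap → [-59, -50, -29, -7, 15, 17, 8, 22, 11]

[-59, -50, -29, -7, 15, 17, 8, 22, 11]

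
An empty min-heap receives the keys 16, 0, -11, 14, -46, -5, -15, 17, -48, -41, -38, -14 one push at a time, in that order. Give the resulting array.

Insert 16:
  append 16 at index 0 → [16] (no swap needed)
Insert 0:
  append 0 at index 1 → [16, 0]
  0 < parent 16 at index 0, swap → [0, 16]
Insert -11:
  append -11 at index 2 → [0, 16, -11]
  -11 < parent 0 at index 0, swap → [-11, 16, 0]
Insert 14:
  append 14 at index 3 → [-11, 16, 0, 14]
  14 < parent 16 at index 1, swap → [-11, 14, 0, 16]
Insert -46:
  append -46 at index 4 → [-11, 14, 0, 16, -46]
  -46 < parent 14 at index 1, swap → [-11, -46, 0, 16, 14]
  -46 < parent -11 at index 0, swap → [-46, -11, 0, 16, 14]
Insert -5:
  append -5 at index 5 → [-46, -11, 0, 16, 14, -5]
  -5 < parent 0 at index 2, swap → [-46, -11, -5, 16, 14, 0]
Insert -15:
  append -15 at index 6 → [-46, -11, -5, 16, 14, 0, -15]
  -15 < parent -5 at index 2, swap → [-46, -11, -15, 16, 14, 0, -5]
Insert 17:
  append 17 at index 7 → [-46, -11, -15, 16, 14, 0, -5, 17] (no swap needed)
Insert -48:
  append -48 at index 8 → [-46, -11, -15, 16, 14, 0, -5, 17, -48]
  -48 < parent 16 at index 3, swap → [-46, -11, -15, -48, 14, 0, -5, 17, 16]
  -48 < parent -11 at index 1, swap → [-46, -48, -15, -11, 14, 0, -5, 17, 16]
  -48 < parent -46 at index 0, swap → [-48, -46, -15, -11, 14, 0, -5, 17, 16]
Insert -41:
  append -41 at index 9 → [-48, -46, -15, -11, 14, 0, -5, 17, 16, -41]
  -41 < parent 14 at index 4, swap → [-48, -46, -15, -11, -41, 0, -5, 17, 16, 14]
Insert -38:
  append -38 at index 10 → [-48, -46, -15, -11, -41, 0, -5, 17, 16, 14, -38] (no swap needed)
Insert -14:
  append -14 at index 11 → [-48, -46, -15, -11, -41, 0, -5, 17, 16, 14, -38, -14]
  -14 < parent 0 at index 5, swap → [-48, -46, -15, -11, -41, -14, -5, 17, 16, 14, -38, 0]

[-48, -46, -15, -11, -41, -14, -5, 17, 16, 14, -38, 0]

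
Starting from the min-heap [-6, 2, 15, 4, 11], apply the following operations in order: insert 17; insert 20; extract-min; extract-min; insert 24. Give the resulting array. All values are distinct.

[4, 11, 15, 20, 17, 24]

insert 17:
  append 17 at index 5 → [-6, 2, 15, 4, 11, 17] (no swap needed)
insert 20:
  append 20 at index 6 → [-6, 2, 15, 4, 11, 17, 20] (no swap needed)
extract-min → returns -6:
  remove root -6; move last element 20 to root → [20, 2, 15, 4, 11, 17]
  20 vs smaller child 2 at index 1, swap → [2, 20, 15, 4, 11, 17]
  20 vs smaller child 4 at index 3, swap → [2, 4, 15, 20, 11, 17]
extract-min → returns 2:
  remove root 2; move last element 17 to root → [17, 4, 15, 20, 11]
  17 vs smaller child 4 at index 1, swap → [4, 17, 15, 20, 11]
  17 vs smaller child 11 at index 4, swap → [4, 11, 15, 20, 17]
insert 24:
  append 24 at index 5 → [4, 11, 15, 20, 17, 24] (no swap needed)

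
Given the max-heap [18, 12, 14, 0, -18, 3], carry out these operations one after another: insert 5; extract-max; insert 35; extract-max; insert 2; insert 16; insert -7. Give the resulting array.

[16, 14, 5, 12, -18, 3, 2, 0, -7]

insert 5:
  append 5 at index 6 → [18, 12, 14, 0, -18, 3, 5] (no swap needed)
extract-max → returns 18:
  remove root 18; move last element 5 to root → [5, 12, 14, 0, -18, 3]
  5 vs larger child 14 at index 2, swap → [14, 12, 5, 0, -18, 3]
insert 35:
  append 35 at index 6 → [14, 12, 5, 0, -18, 3, 35]
  35 > parent 5 at index 2, swap → [14, 12, 35, 0, -18, 3, 5]
  35 > parent 14 at index 0, swap → [35, 12, 14, 0, -18, 3, 5]
extract-max → returns 35:
  remove root 35; move last element 5 to root → [5, 12, 14, 0, -18, 3]
  5 vs larger child 14 at index 2, swap → [14, 12, 5, 0, -18, 3]
insert 2:
  append 2 at index 6 → [14, 12, 5, 0, -18, 3, 2] (no swap needed)
insert 16:
  append 16 at index 7 → [14, 12, 5, 0, -18, 3, 2, 16]
  16 > parent 0 at index 3, swap → [14, 12, 5, 16, -18, 3, 2, 0]
  16 > parent 12 at index 1, swap → [14, 16, 5, 12, -18, 3, 2, 0]
  16 > parent 14 at index 0, swap → [16, 14, 5, 12, -18, 3, 2, 0]
insert -7:
  append -7 at index 8 → [16, 14, 5, 12, -18, 3, 2, 0, -7] (no swap needed)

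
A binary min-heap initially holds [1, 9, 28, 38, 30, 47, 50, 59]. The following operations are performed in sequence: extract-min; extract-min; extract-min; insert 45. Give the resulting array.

[30, 38, 45, 50, 59, 47]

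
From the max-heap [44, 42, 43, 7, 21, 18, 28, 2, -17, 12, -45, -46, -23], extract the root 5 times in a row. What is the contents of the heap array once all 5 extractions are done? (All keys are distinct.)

extract-max #1 returns 44:
  remove root 44; move last element -23 to root → [-23, 42, 43, 7, 21, 18, 28, 2, -17, 12, -45, -46]
  -23 vs larger child 43 at index 2, swap → [43, 42, -23, 7, 21, 18, 28, 2, -17, 12, -45, -46]
  -23 vs larger child 28 at index 6, swap → [43, 42, 28, 7, 21, 18, -23, 2, -17, 12, -45, -46]
extract-max #2 returns 43:
  remove root 43; move last element -46 to root → [-46, 42, 28, 7, 21, 18, -23, 2, -17, 12, -45]
  -46 vs larger child 42 at index 1, swap → [42, -46, 28, 7, 21, 18, -23, 2, -17, 12, -45]
  -46 vs larger child 21 at index 4, swap → [42, 21, 28, 7, -46, 18, -23, 2, -17, 12, -45]
  -46 vs larger child 12 at index 9, swap → [42, 21, 28, 7, 12, 18, -23, 2, -17, -46, -45]
extract-max #3 returns 42:
  remove root 42; move last element -45 to root → [-45, 21, 28, 7, 12, 18, -23, 2, -17, -46]
  -45 vs larger child 28 at index 2, swap → [28, 21, -45, 7, 12, 18, -23, 2, -17, -46]
  -45 vs larger child 18 at index 5, swap → [28, 21, 18, 7, 12, -45, -23, 2, -17, -46]
extract-max #4 returns 28:
  remove root 28; move last element -46 to root → [-46, 21, 18, 7, 12, -45, -23, 2, -17]
  -46 vs larger child 21 at index 1, swap → [21, -46, 18, 7, 12, -45, -23, 2, -17]
  -46 vs larger child 12 at index 4, swap → [21, 12, 18, 7, -46, -45, -23, 2, -17]
extract-max #5 returns 21:
  remove root 21; move last element -17 to root → [-17, 12, 18, 7, -46, -45, -23, 2]
  -17 vs larger child 18 at index 2, swap → [18, 12, -17, 7, -46, -45, -23, 2]

[18, 12, -17, 7, -46, -45, -23, 2]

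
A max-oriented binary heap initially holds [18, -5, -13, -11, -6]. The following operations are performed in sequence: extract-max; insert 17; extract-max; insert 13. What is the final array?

extract-max → returns 18:
  remove root 18; move last element -6 to root → [-6, -5, -13, -11]
  -6 vs larger child -5 at index 1, swap → [-5, -6, -13, -11]
insert 17:
  append 17 at index 4 → [-5, -6, -13, -11, 17]
  17 > parent -6 at index 1, swap → [-5, 17, -13, -11, -6]
  17 > parent -5 at index 0, swap → [17, -5, -13, -11, -6]
extract-max → returns 17:
  remove root 17; move last element -6 to root → [-6, -5, -13, -11]
  -6 vs larger child -5 at index 1, swap → [-5, -6, -13, -11]
insert 13:
  append 13 at index 4 → [-5, -6, -13, -11, 13]
  13 > parent -6 at index 1, swap → [-5, 13, -13, -11, -6]
  13 > parent -5 at index 0, swap → [13, -5, -13, -11, -6]

[13, -5, -13, -11, -6]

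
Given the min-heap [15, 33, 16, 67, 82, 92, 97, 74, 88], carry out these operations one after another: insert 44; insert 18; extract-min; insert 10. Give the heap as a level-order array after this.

[10, 16, 44, 67, 18, 92, 97, 74, 88, 82, 33]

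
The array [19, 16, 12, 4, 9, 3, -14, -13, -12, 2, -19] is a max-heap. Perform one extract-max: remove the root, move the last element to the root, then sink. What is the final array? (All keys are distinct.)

[16, 9, 12, 4, 2, 3, -14, -13, -12, -19]

remove root 19; move last element -19 to root → [-19, 16, 12, 4, 9, 3, -14, -13, -12, 2]
-19 vs larger child 16 at index 1, swap → [16, -19, 12, 4, 9, 3, -14, -13, -12, 2]
-19 vs larger child 9 at index 4, swap → [16, 9, 12, 4, -19, 3, -14, -13, -12, 2]
-19 vs only child 2 at index 9, swap → [16, 9, 12, 4, 2, 3, -14, -13, -12, -19]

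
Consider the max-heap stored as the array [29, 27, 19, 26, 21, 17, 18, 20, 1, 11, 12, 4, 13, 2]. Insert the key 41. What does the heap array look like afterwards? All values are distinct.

[41, 27, 29, 26, 21, 17, 19, 20, 1, 11, 12, 4, 13, 2, 18]

append 41 at index 14 → [29, 27, 19, 26, 21, 17, 18, 20, 1, 11, 12, 4, 13, 2, 41]
41 > parent 18 at index 6, swap → [29, 27, 19, 26, 21, 17, 41, 20, 1, 11, 12, 4, 13, 2, 18]
41 > parent 19 at index 2, swap → [29, 27, 41, 26, 21, 17, 19, 20, 1, 11, 12, 4, 13, 2, 18]
41 > parent 29 at index 0, swap → [41, 27, 29, 26, 21, 17, 19, 20, 1, 11, 12, 4, 13, 2, 18]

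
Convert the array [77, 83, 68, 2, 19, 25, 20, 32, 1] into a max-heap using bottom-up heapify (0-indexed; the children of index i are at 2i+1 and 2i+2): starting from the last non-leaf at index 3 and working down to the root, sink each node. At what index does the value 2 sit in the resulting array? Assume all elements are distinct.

sift down from index 3:
  2 vs larger child 32 at index 7, swap → [77, 83, 68, 32, 19, 25, 20, 2, 1]
sift down from index 2: already satisfies heap property
sift down from index 1: already satisfies heap property
sift down from index 0:
  77 vs larger child 83 at index 1, swap → [83, 77, 68, 32, 19, 25, 20, 2, 1]
resulting array: [83, 77, 68, 32, 19, 25, 20, 2, 1]

7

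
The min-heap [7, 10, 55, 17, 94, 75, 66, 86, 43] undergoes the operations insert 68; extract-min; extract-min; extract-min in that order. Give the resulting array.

[43, 68, 55, 86, 94, 75, 66]

insert 68:
  append 68 at index 9 → [7, 10, 55, 17, 94, 75, 66, 86, 43, 68]
  68 < parent 94 at index 4, swap → [7, 10, 55, 17, 68, 75, 66, 86, 43, 94]
extract-min → returns 7:
  remove root 7; move last element 94 to root → [94, 10, 55, 17, 68, 75, 66, 86, 43]
  94 vs smaller child 10 at index 1, swap → [10, 94, 55, 17, 68, 75, 66, 86, 43]
  94 vs smaller child 17 at index 3, swap → [10, 17, 55, 94, 68, 75, 66, 86, 43]
  94 vs smaller child 43 at index 8, swap → [10, 17, 55, 43, 68, 75, 66, 86, 94]
extract-min → returns 10:
  remove root 10; move last element 94 to root → [94, 17, 55, 43, 68, 75, 66, 86]
  94 vs smaller child 17 at index 1, swap → [17, 94, 55, 43, 68, 75, 66, 86]
  94 vs smaller child 43 at index 3, swap → [17, 43, 55, 94, 68, 75, 66, 86]
  94 vs only child 86 at index 7, swap → [17, 43, 55, 86, 68, 75, 66, 94]
extract-min → returns 17:
  remove root 17; move last element 94 to root → [94, 43, 55, 86, 68, 75, 66]
  94 vs smaller child 43 at index 1, swap → [43, 94, 55, 86, 68, 75, 66]
  94 vs smaller child 68 at index 4, swap → [43, 68, 55, 86, 94, 75, 66]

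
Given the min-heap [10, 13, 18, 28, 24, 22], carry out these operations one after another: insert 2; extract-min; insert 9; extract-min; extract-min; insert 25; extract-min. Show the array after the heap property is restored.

insert 2:
  append 2 at index 6 → [10, 13, 18, 28, 24, 22, 2]
  2 < parent 18 at index 2, swap → [10, 13, 2, 28, 24, 22, 18]
  2 < parent 10 at index 0, swap → [2, 13, 10, 28, 24, 22, 18]
extract-min → returns 2:
  remove root 2; move last element 18 to root → [18, 13, 10, 28, 24, 22]
  18 vs smaller child 10 at index 2, swap → [10, 13, 18, 28, 24, 22]
insert 9:
  append 9 at index 6 → [10, 13, 18, 28, 24, 22, 9]
  9 < parent 18 at index 2, swap → [10, 13, 9, 28, 24, 22, 18]
  9 < parent 10 at index 0, swap → [9, 13, 10, 28, 24, 22, 18]
extract-min → returns 9:
  remove root 9; move last element 18 to root → [18, 13, 10, 28, 24, 22]
  18 vs smaller child 10 at index 2, swap → [10, 13, 18, 28, 24, 22]
extract-min → returns 10:
  remove root 10; move last element 22 to root → [22, 13, 18, 28, 24]
  22 vs smaller child 13 at index 1, swap → [13, 22, 18, 28, 24]
insert 25:
  append 25 at index 5 → [13, 22, 18, 28, 24, 25] (no swap needed)
extract-min → returns 13:
  remove root 13; move last element 25 to root → [25, 22, 18, 28, 24]
  25 vs smaller child 18 at index 2, swap → [18, 22, 25, 28, 24]

[18, 22, 25, 28, 24]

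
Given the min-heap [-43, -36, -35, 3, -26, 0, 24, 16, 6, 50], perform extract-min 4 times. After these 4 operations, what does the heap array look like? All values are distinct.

extract-min #1 returns -43:
  remove root -43; move last element 50 to root → [50, -36, -35, 3, -26, 0, 24, 16, 6]
  50 vs smaller child -36 at index 1, swap → [-36, 50, -35, 3, -26, 0, 24, 16, 6]
  50 vs smaller child -26 at index 4, swap → [-36, -26, -35, 3, 50, 0, 24, 16, 6]
extract-min #2 returns -36:
  remove root -36; move last element 6 to root → [6, -26, -35, 3, 50, 0, 24, 16]
  6 vs smaller child -35 at index 2, swap → [-35, -26, 6, 3, 50, 0, 24, 16]
  6 vs smaller child 0 at index 5, swap → [-35, -26, 0, 3, 50, 6, 24, 16]
extract-min #3 returns -35:
  remove root -35; move last element 16 to root → [16, -26, 0, 3, 50, 6, 24]
  16 vs smaller child -26 at index 1, swap → [-26, 16, 0, 3, 50, 6, 24]
  16 vs smaller child 3 at index 3, swap → [-26, 3, 0, 16, 50, 6, 24]
extract-min #4 returns -26:
  remove root -26; move last element 24 to root → [24, 3, 0, 16, 50, 6]
  24 vs smaller child 0 at index 2, swap → [0, 3, 24, 16, 50, 6]
  24 vs only child 6 at index 5, swap → [0, 3, 6, 16, 50, 24]

[0, 3, 6, 16, 50, 24]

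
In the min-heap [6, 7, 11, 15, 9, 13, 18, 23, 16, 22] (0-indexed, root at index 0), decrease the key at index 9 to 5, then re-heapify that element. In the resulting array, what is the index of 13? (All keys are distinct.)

5

set index 9 from 22 to 5 → [6, 7, 11, 15, 9, 13, 18, 23, 16, 5]
5 < parent 9 at index 4, swap → [6, 7, 11, 15, 5, 13, 18, 23, 16, 9]
5 < parent 7 at index 1, swap → [6, 5, 11, 15, 7, 13, 18, 23, 16, 9]
5 < parent 6 at index 0, swap → [5, 6, 11, 15, 7, 13, 18, 23, 16, 9]
resulting array: [5, 6, 11, 15, 7, 13, 18, 23, 16, 9]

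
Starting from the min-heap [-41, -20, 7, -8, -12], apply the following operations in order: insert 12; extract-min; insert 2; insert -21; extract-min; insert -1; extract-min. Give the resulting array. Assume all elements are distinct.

[-12, -8, -1, 2, 12, 7]

insert 12:
  append 12 at index 5 → [-41, -20, 7, -8, -12, 12] (no swap needed)
extract-min → returns -41:
  remove root -41; move last element 12 to root → [12, -20, 7, -8, -12]
  12 vs smaller child -20 at index 1, swap → [-20, 12, 7, -8, -12]
  12 vs smaller child -12 at index 4, swap → [-20, -12, 7, -8, 12]
insert 2:
  append 2 at index 5 → [-20, -12, 7, -8, 12, 2]
  2 < parent 7 at index 2, swap → [-20, -12, 2, -8, 12, 7]
insert -21:
  append -21 at index 6 → [-20, -12, 2, -8, 12, 7, -21]
  -21 < parent 2 at index 2, swap → [-20, -12, -21, -8, 12, 7, 2]
  -21 < parent -20 at index 0, swap → [-21, -12, -20, -8, 12, 7, 2]
extract-min → returns -21:
  remove root -21; move last element 2 to root → [2, -12, -20, -8, 12, 7]
  2 vs smaller child -20 at index 2, swap → [-20, -12, 2, -8, 12, 7]
insert -1:
  append -1 at index 6 → [-20, -12, 2, -8, 12, 7, -1]
  -1 < parent 2 at index 2, swap → [-20, -12, -1, -8, 12, 7, 2]
extract-min → returns -20:
  remove root -20; move last element 2 to root → [2, -12, -1, -8, 12, 7]
  2 vs smaller child -12 at index 1, swap → [-12, 2, -1, -8, 12, 7]
  2 vs smaller child -8 at index 3, swap → [-12, -8, -1, 2, 12, 7]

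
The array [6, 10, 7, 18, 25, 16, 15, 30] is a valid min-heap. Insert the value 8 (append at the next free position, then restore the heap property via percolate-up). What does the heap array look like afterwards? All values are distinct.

append 8 at index 8 → [6, 10, 7, 18, 25, 16, 15, 30, 8]
8 < parent 18 at index 3, swap → [6, 10, 7, 8, 25, 16, 15, 30, 18]
8 < parent 10 at index 1, swap → [6, 8, 7, 10, 25, 16, 15, 30, 18]

[6, 8, 7, 10, 25, 16, 15, 30, 18]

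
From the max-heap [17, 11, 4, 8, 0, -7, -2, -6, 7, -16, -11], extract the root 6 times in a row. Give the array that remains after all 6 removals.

[-2, -6, -7, -16, -11]

extract-max #1 returns 17:
  remove root 17; move last element -11 to root → [-11, 11, 4, 8, 0, -7, -2, -6, 7, -16]
  -11 vs larger child 11 at index 1, swap → [11, -11, 4, 8, 0, -7, -2, -6, 7, -16]
  -11 vs larger child 8 at index 3, swap → [11, 8, 4, -11, 0, -7, -2, -6, 7, -16]
  -11 vs larger child 7 at index 8, swap → [11, 8, 4, 7, 0, -7, -2, -6, -11, -16]
extract-max #2 returns 11:
  remove root 11; move last element -16 to root → [-16, 8, 4, 7, 0, -7, -2, -6, -11]
  -16 vs larger child 8 at index 1, swap → [8, -16, 4, 7, 0, -7, -2, -6, -11]
  -16 vs larger child 7 at index 3, swap → [8, 7, 4, -16, 0, -7, -2, -6, -11]
  -16 vs larger child -6 at index 7, swap → [8, 7, 4, -6, 0, -7, -2, -16, -11]
extract-max #3 returns 8:
  remove root 8; move last element -11 to root → [-11, 7, 4, -6, 0, -7, -2, -16]
  -11 vs larger child 7 at index 1, swap → [7, -11, 4, -6, 0, -7, -2, -16]
  -11 vs larger child 0 at index 4, swap → [7, 0, 4, -6, -11, -7, -2, -16]
extract-max #4 returns 7:
  remove root 7; move last element -16 to root → [-16, 0, 4, -6, -11, -7, -2]
  -16 vs larger child 4 at index 2, swap → [4, 0, -16, -6, -11, -7, -2]
  -16 vs larger child -2 at index 6, swap → [4, 0, -2, -6, -11, -7, -16]
extract-max #5 returns 4:
  remove root 4; move last element -16 to root → [-16, 0, -2, -6, -11, -7]
  -16 vs larger child 0 at index 1, swap → [0, -16, -2, -6, -11, -7]
  -16 vs larger child -6 at index 3, swap → [0, -6, -2, -16, -11, -7]
extract-max #6 returns 0:
  remove root 0; move last element -7 to root → [-7, -6, -2, -16, -11]
  -7 vs larger child -2 at index 2, swap → [-2, -6, -7, -16, -11]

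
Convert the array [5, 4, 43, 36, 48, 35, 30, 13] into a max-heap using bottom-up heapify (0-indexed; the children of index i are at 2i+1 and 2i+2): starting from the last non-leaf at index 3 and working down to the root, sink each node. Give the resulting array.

[48, 36, 43, 13, 4, 35, 30, 5]

sift down from index 3: already satisfies heap property
sift down from index 2: already satisfies heap property
sift down from index 1:
  4 vs larger child 48 at index 4, swap → [5, 48, 43, 36, 4, 35, 30, 13]
sift down from index 0:
  5 vs larger child 48 at index 1, swap → [48, 5, 43, 36, 4, 35, 30, 13]
  5 vs larger child 36 at index 3, swap → [48, 36, 43, 5, 4, 35, 30, 13]
  5 vs only child 13 at index 7, swap → [48, 36, 43, 13, 4, 35, 30, 5]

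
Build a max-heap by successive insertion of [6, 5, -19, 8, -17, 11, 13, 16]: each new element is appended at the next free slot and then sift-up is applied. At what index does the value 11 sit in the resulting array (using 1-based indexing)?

3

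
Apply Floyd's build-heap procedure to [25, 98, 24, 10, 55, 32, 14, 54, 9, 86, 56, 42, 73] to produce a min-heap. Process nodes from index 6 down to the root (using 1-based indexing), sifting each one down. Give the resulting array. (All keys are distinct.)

[9, 10, 14, 25, 55, 32, 24, 54, 98, 86, 56, 42, 73]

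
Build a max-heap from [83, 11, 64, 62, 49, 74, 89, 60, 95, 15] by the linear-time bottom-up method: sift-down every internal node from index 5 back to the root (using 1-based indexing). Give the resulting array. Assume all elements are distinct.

[95, 83, 89, 62, 49, 74, 64, 60, 11, 15]

sift down from index 5: already satisfies heap property
sift down from index 4:
  62 vs larger child 95 at index 9, swap → [83, 11, 64, 95, 49, 74, 89, 60, 62, 15]
sift down from index 3:
  64 vs larger child 89 at index 7, swap → [83, 11, 89, 95, 49, 74, 64, 60, 62, 15]
sift down from index 2:
  11 vs larger child 95 at index 4, swap → [83, 95, 89, 11, 49, 74, 64, 60, 62, 15]
  11 vs larger child 62 at index 9, swap → [83, 95, 89, 62, 49, 74, 64, 60, 11, 15]
sift down from index 1:
  83 vs larger child 95 at index 2, swap → [95, 83, 89, 62, 49, 74, 64, 60, 11, 15]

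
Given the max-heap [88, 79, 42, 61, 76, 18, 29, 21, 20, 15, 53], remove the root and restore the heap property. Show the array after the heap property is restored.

[79, 76, 42, 61, 53, 18, 29, 21, 20, 15]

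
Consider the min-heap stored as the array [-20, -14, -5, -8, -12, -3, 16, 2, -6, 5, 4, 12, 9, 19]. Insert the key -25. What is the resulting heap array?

[-25, -14, -20, -8, -12, -3, -5, 2, -6, 5, 4, 12, 9, 19, 16]

append -25 at index 14 → [-20, -14, -5, -8, -12, -3, 16, 2, -6, 5, 4, 12, 9, 19, -25]
-25 < parent 16 at index 6, swap → [-20, -14, -5, -8, -12, -3, -25, 2, -6, 5, 4, 12, 9, 19, 16]
-25 < parent -5 at index 2, swap → [-20, -14, -25, -8, -12, -3, -5, 2, -6, 5, 4, 12, 9, 19, 16]
-25 < parent -20 at index 0, swap → [-25, -14, -20, -8, -12, -3, -5, 2, -6, 5, 4, 12, 9, 19, 16]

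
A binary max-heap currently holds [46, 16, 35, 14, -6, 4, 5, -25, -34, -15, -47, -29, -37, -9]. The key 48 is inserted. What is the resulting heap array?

append 48 at index 14 → [46, 16, 35, 14, -6, 4, 5, -25, -34, -15, -47, -29, -37, -9, 48]
48 > parent 5 at index 6, swap → [46, 16, 35, 14, -6, 4, 48, -25, -34, -15, -47, -29, -37, -9, 5]
48 > parent 35 at index 2, swap → [46, 16, 48, 14, -6, 4, 35, -25, -34, -15, -47, -29, -37, -9, 5]
48 > parent 46 at index 0, swap → [48, 16, 46, 14, -6, 4, 35, -25, -34, -15, -47, -29, -37, -9, 5]

[48, 16, 46, 14, -6, 4, 35, -25, -34, -15, -47, -29, -37, -9, 5]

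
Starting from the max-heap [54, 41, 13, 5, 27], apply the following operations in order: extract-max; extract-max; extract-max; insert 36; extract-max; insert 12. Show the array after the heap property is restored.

extract-max → returns 54:
  remove root 54; move last element 27 to root → [27, 41, 13, 5]
  27 vs larger child 41 at index 1, swap → [41, 27, 13, 5]
extract-max → returns 41:
  remove root 41; move last element 5 to root → [5, 27, 13]
  5 vs larger child 27 at index 1, swap → [27, 5, 13]
extract-max → returns 27:
  remove root 27; move last element 13 to root → [13, 5] (no swap needed)
insert 36:
  append 36 at index 2 → [13, 5, 36]
  36 > parent 13 at index 0, swap → [36, 5, 13]
extract-max → returns 36:
  remove root 36; move last element 13 to root → [13, 5] (no swap needed)
insert 12:
  append 12 at index 2 → [13, 5, 12] (no swap needed)

[13, 5, 12]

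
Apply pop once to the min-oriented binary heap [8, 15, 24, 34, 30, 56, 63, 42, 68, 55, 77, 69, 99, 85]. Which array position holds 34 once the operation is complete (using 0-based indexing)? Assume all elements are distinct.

remove root 8; move last element 85 to root → [85, 15, 24, 34, 30, 56, 63, 42, 68, 55, 77, 69, 99]
85 vs smaller child 15 at index 1, swap → [15, 85, 24, 34, 30, 56, 63, 42, 68, 55, 77, 69, 99]
85 vs smaller child 30 at index 4, swap → [15, 30, 24, 34, 85, 56, 63, 42, 68, 55, 77, 69, 99]
85 vs smaller child 55 at index 9, swap → [15, 30, 24, 34, 55, 56, 63, 42, 68, 85, 77, 69, 99]
resulting array: [15, 30, 24, 34, 55, 56, 63, 42, 68, 85, 77, 69, 99]

3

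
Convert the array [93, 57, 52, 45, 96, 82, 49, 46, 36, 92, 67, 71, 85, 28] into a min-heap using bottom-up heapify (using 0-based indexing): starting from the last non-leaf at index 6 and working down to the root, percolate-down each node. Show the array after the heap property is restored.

sift down from index 6:
  49 vs only child 28 at index 13, swap → [93, 57, 52, 45, 96, 82, 28, 46, 36, 92, 67, 71, 85, 49]
sift down from index 5:
  82 vs smaller child 71 at index 11, swap → [93, 57, 52, 45, 96, 71, 28, 46, 36, 92, 67, 82, 85, 49]
sift down from index 4:
  96 vs smaller child 67 at index 10, swap → [93, 57, 52, 45, 67, 71, 28, 46, 36, 92, 96, 82, 85, 49]
sift down from index 3:
  45 vs smaller child 36 at index 8, swap → [93, 57, 52, 36, 67, 71, 28, 46, 45, 92, 96, 82, 85, 49]
sift down from index 2:
  52 vs smaller child 28 at index 6, swap → [93, 57, 28, 36, 67, 71, 52, 46, 45, 92, 96, 82, 85, 49]
  52 vs only child 49 at index 13, swap → [93, 57, 28, 36, 67, 71, 49, 46, 45, 92, 96, 82, 85, 52]
sift down from index 1:
  57 vs smaller child 36 at index 3, swap → [93, 36, 28, 57, 67, 71, 49, 46, 45, 92, 96, 82, 85, 52]
  57 vs smaller child 45 at index 8, swap → [93, 36, 28, 45, 67, 71, 49, 46, 57, 92, 96, 82, 85, 52]
sift down from index 0:
  93 vs smaller child 28 at index 2, swap → [28, 36, 93, 45, 67, 71, 49, 46, 57, 92, 96, 82, 85, 52]
  93 vs smaller child 49 at index 6, swap → [28, 36, 49, 45, 67, 71, 93, 46, 57, 92, 96, 82, 85, 52]
  93 vs only child 52 at index 13, swap → [28, 36, 49, 45, 67, 71, 52, 46, 57, 92, 96, 82, 85, 93]

[28, 36, 49, 45, 67, 71, 52, 46, 57, 92, 96, 82, 85, 93]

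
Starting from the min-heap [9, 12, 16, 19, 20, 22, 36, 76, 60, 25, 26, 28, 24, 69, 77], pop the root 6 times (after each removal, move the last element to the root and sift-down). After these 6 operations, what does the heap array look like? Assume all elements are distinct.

extract-min #1 returns 9:
  remove root 9; move last element 77 to root → [77, 12, 16, 19, 20, 22, 36, 76, 60, 25, 26, 28, 24, 69]
  77 vs smaller child 12 at index 1, swap → [12, 77, 16, 19, 20, 22, 36, 76, 60, 25, 26, 28, 24, 69]
  77 vs smaller child 19 at index 3, swap → [12, 19, 16, 77, 20, 22, 36, 76, 60, 25, 26, 28, 24, 69]
  77 vs smaller child 60 at index 8, swap → [12, 19, 16, 60, 20, 22, 36, 76, 77, 25, 26, 28, 24, 69]
extract-min #2 returns 12:
  remove root 12; move last element 69 to root → [69, 19, 16, 60, 20, 22, 36, 76, 77, 25, 26, 28, 24]
  69 vs smaller child 16 at index 2, swap → [16, 19, 69, 60, 20, 22, 36, 76, 77, 25, 26, 28, 24]
  69 vs smaller child 22 at index 5, swap → [16, 19, 22, 60, 20, 69, 36, 76, 77, 25, 26, 28, 24]
  69 vs smaller child 24 at index 12, swap → [16, 19, 22, 60, 20, 24, 36, 76, 77, 25, 26, 28, 69]
extract-min #3 returns 16:
  remove root 16; move last element 69 to root → [69, 19, 22, 60, 20, 24, 36, 76, 77, 25, 26, 28]
  69 vs smaller child 19 at index 1, swap → [19, 69, 22, 60, 20, 24, 36, 76, 77, 25, 26, 28]
  69 vs smaller child 20 at index 4, swap → [19, 20, 22, 60, 69, 24, 36, 76, 77, 25, 26, 28]
  69 vs smaller child 25 at index 9, swap → [19, 20, 22, 60, 25, 24, 36, 76, 77, 69, 26, 28]
extract-min #4 returns 19:
  remove root 19; move last element 28 to root → [28, 20, 22, 60, 25, 24, 36, 76, 77, 69, 26]
  28 vs smaller child 20 at index 1, swap → [20, 28, 22, 60, 25, 24, 36, 76, 77, 69, 26]
  28 vs smaller child 25 at index 4, swap → [20, 25, 22, 60, 28, 24, 36, 76, 77, 69, 26]
  28 vs smaller child 26 at index 10, swap → [20, 25, 22, 60, 26, 24, 36, 76, 77, 69, 28]
extract-min #5 returns 20:
  remove root 20; move last element 28 to root → [28, 25, 22, 60, 26, 24, 36, 76, 77, 69]
  28 vs smaller child 22 at index 2, swap → [22, 25, 28, 60, 26, 24, 36, 76, 77, 69]
  28 vs smaller child 24 at index 5, swap → [22, 25, 24, 60, 26, 28, 36, 76, 77, 69]
extract-min #6 returns 22:
  remove root 22; move last element 69 to root → [69, 25, 24, 60, 26, 28, 36, 76, 77]
  69 vs smaller child 24 at index 2, swap → [24, 25, 69, 60, 26, 28, 36, 76, 77]
  69 vs smaller child 28 at index 5, swap → [24, 25, 28, 60, 26, 69, 36, 76, 77]

[24, 25, 28, 60, 26, 69, 36, 76, 77]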